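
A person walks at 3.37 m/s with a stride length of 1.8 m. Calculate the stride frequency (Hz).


f = v / stride_length
f = 3.37 / 1.8
f = 1.8722


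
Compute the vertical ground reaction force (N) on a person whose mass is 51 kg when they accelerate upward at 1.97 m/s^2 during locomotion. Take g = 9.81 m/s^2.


GRF = m * (g + a)
GRF = 51 * (9.81 + 1.97)
GRF = 51 * 11.7800
GRF = 600.7800


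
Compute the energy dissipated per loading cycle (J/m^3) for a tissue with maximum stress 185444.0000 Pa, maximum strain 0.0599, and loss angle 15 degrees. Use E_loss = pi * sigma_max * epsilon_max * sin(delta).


E_loss = pi * sigma_max * epsilon_max * sin(delta)
delta = 15 deg = 0.2618 rad
sin(delta) = 0.2588
E_loss = pi * 185444.0000 * 0.0599 * 0.2588
E_loss = 9032.0371


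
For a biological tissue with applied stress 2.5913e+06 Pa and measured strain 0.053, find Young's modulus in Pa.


E = stress / strain
E = 2.5913e+06 / 0.053
E = 4.8892e+07


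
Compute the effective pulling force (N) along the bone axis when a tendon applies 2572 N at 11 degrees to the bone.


F_eff = F_tendon * cos(theta)
theta = 11 deg = 0.1920 rad
cos(theta) = 0.9816
F_eff = 2572 * 0.9816
F_eff = 2524.7451


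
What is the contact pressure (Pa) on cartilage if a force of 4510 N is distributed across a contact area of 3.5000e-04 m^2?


P = F / A
P = 4510 / 3.5000e-04
P = 1.2886e+07


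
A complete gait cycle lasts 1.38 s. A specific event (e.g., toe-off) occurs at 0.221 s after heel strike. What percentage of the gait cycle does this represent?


pct = (event_time / cycle_time) * 100
pct = (0.221 / 1.38) * 100
ratio = 0.1601
pct = 16.0145


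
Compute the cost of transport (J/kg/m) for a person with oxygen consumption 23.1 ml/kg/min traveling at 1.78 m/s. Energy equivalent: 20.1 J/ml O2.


Power per kg = VO2 * 20.1 / 60
Power per kg = 23.1 * 20.1 / 60 = 7.7385 W/kg
Cost = power_per_kg / speed
Cost = 7.7385 / 1.78
Cost = 4.3475


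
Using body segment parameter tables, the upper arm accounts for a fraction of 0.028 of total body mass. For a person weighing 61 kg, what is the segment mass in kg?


m_segment = body_mass * fraction
m_segment = 61 * 0.028
m_segment = 1.7080


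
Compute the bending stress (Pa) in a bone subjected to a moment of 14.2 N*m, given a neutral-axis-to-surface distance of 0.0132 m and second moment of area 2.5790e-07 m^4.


sigma = M * c / I
sigma = 14.2 * 0.0132 / 2.5790e-07
M * c = 0.1874
sigma = 726793.3307


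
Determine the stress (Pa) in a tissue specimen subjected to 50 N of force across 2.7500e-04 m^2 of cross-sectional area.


stress = F / A
stress = 50 / 2.7500e-04
stress = 181818.1818


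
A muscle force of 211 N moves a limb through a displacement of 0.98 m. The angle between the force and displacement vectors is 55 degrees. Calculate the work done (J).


W = F * d * cos(theta)
theta = 55 deg = 0.9599 rad
cos(theta) = 0.5736
W = 211 * 0.98 * 0.5736
W = 118.6041


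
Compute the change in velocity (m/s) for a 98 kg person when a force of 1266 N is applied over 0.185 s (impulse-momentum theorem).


J = F * dt = 1266 * 0.185 = 234.2100 N*s
delta_v = J / m
delta_v = 234.2100 / 98
delta_v = 2.3899


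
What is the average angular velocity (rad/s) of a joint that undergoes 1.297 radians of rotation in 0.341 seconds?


omega = delta_theta / delta_t
omega = 1.297 / 0.341
omega = 3.8035


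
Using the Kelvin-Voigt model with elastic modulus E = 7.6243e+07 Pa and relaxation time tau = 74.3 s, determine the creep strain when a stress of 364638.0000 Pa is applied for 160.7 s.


epsilon(t) = (sigma/E) * (1 - exp(-t/tau))
sigma/E = 364638.0000 / 7.6243e+07 = 0.0048
exp(-t/tau) = exp(-160.7 / 74.3) = 0.1150
epsilon = 0.0048 * (1 - 0.1150)
epsilon = 0.0042


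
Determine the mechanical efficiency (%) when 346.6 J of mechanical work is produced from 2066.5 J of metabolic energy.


eta = (W_mech / E_meta) * 100
eta = (346.6 / 2066.5) * 100
ratio = 0.1677
eta = 16.7723


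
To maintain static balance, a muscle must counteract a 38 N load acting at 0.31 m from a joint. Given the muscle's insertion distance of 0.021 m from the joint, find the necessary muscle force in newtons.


F_muscle = W * d_load / d_muscle
F_muscle = 38 * 0.31 / 0.021
Numerator = 11.7800
F_muscle = 560.9524


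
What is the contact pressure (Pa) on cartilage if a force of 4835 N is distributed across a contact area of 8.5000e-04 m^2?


P = F / A
P = 4835 / 8.5000e-04
P = 5.6882e+06


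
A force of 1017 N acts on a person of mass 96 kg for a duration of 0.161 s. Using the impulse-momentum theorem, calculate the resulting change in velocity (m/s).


J = F * dt = 1017 * 0.161 = 163.7370 N*s
delta_v = J / m
delta_v = 163.7370 / 96
delta_v = 1.7056


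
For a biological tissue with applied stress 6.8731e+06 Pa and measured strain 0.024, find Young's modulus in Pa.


E = stress / strain
E = 6.8731e+06 / 0.024
E = 2.8638e+08


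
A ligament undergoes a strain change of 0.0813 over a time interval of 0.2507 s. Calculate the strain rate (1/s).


strain_rate = delta_strain / delta_t
strain_rate = 0.0813 / 0.2507
strain_rate = 0.3243


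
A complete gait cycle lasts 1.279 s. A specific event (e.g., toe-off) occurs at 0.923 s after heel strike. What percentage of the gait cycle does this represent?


pct = (event_time / cycle_time) * 100
pct = (0.923 / 1.279) * 100
ratio = 0.7217
pct = 72.1658


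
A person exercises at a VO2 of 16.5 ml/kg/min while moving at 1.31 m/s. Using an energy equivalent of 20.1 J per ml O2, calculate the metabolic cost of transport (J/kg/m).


Power per kg = VO2 * 20.1 / 60
Power per kg = 16.5 * 20.1 / 60 = 5.5275 W/kg
Cost = power_per_kg / speed
Cost = 5.5275 / 1.31
Cost = 4.2195


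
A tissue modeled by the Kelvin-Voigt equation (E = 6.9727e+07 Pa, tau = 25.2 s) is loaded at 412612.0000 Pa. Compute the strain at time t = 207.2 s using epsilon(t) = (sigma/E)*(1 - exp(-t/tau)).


epsilon(t) = (sigma/E) * (1 - exp(-t/tau))
sigma/E = 412612.0000 / 6.9727e+07 = 0.0059
exp(-t/tau) = exp(-207.2 / 25.2) = 2.6862e-04
epsilon = 0.0059 * (1 - 2.6862e-04)
epsilon = 0.0059


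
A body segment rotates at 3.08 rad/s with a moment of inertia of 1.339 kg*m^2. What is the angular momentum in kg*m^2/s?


L = I * omega
L = 1.339 * 3.08
L = 4.1241


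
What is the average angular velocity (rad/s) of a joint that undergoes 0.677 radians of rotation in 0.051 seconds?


omega = delta_theta / delta_t
omega = 0.677 / 0.051
omega = 13.2745


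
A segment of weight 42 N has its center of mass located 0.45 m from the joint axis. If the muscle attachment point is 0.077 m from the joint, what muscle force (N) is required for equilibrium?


F_muscle = W * d_load / d_muscle
F_muscle = 42 * 0.45 / 0.077
Numerator = 18.9000
F_muscle = 245.4545


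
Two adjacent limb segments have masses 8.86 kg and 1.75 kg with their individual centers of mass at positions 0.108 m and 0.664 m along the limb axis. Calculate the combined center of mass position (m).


COM = (m1*x1 + m2*x2) / (m1 + m2)
COM = (8.86*0.108 + 1.75*0.664) / (8.86 + 1.75)
Numerator = 2.1189
Denominator = 10.6100
COM = 0.1997


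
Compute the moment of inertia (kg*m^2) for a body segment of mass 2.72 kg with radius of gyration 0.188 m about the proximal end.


I = m * k^2
I = 2.72 * 0.188^2
k^2 = 0.0353
I = 0.0961


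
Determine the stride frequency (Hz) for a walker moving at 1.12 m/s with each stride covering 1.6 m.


f = v / stride_length
f = 1.12 / 1.6
f = 0.7000


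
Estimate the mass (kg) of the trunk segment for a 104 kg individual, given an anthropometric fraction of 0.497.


m_segment = body_mass * fraction
m_segment = 104 * 0.497
m_segment = 51.6880


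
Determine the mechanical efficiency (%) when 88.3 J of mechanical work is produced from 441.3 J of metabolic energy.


eta = (W_mech / E_meta) * 100
eta = (88.3 / 441.3) * 100
ratio = 0.2001
eta = 20.0091


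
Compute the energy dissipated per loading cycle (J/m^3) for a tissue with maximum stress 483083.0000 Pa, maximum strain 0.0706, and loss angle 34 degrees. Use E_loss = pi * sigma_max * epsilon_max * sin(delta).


E_loss = pi * sigma_max * epsilon_max * sin(delta)
delta = 34 deg = 0.5934 rad
sin(delta) = 0.5592
E_loss = pi * 483083.0000 * 0.0706 * 0.5592
E_loss = 59915.3333


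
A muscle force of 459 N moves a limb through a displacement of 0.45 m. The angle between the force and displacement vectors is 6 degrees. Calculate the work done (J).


W = F * d * cos(theta)
theta = 6 deg = 0.1047 rad
cos(theta) = 0.9945
W = 459 * 0.45 * 0.9945
W = 205.4185


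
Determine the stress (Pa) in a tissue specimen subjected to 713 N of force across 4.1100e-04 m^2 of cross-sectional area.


stress = F / A
stress = 713 / 4.1100e-04
stress = 1.7348e+06


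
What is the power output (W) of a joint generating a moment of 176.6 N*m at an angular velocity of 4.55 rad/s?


P = M * omega
P = 176.6 * 4.55
P = 803.5300


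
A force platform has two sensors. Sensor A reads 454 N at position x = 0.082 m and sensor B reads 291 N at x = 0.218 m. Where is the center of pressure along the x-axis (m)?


COP_x = (F1*x1 + F2*x2) / (F1 + F2)
COP_x = (454*0.082 + 291*0.218) / (454 + 291)
Numerator = 100.6660
Denominator = 745
COP_x = 0.1351


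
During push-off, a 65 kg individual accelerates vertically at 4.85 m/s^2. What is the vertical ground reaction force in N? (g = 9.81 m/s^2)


GRF = m * (g + a)
GRF = 65 * (9.81 + 4.85)
GRF = 65 * 14.6600
GRF = 952.9000


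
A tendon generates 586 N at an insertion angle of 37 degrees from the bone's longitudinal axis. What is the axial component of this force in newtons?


F_eff = F_tendon * cos(theta)
theta = 37 deg = 0.6458 rad
cos(theta) = 0.7986
F_eff = 586 * 0.7986
F_eff = 468.0004


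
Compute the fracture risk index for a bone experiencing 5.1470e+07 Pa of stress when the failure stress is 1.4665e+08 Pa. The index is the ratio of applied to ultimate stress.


FRI = applied / ultimate
FRI = 5.1470e+07 / 1.4665e+08
FRI = 0.3510


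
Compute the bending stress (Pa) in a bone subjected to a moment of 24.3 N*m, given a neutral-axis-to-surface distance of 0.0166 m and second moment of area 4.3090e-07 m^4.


sigma = M * c / I
sigma = 24.3 * 0.0166 / 4.3090e-07
M * c = 0.4034
sigma = 936133.6737


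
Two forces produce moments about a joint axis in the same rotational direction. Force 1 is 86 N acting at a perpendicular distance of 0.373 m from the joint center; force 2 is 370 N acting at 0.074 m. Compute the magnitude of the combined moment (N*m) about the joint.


M = F1 * d1 + F2 * d2
M = 86 * 0.373 + 370 * 0.074
M = 32.0780 + 27.3800
M = 59.4580


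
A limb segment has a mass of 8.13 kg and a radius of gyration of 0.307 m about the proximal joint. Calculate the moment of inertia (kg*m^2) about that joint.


I = m * k^2
I = 8.13 * 0.307^2
k^2 = 0.0942
I = 0.7662


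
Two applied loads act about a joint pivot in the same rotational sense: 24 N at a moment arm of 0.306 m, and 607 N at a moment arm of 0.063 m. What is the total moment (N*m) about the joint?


M = F1 * d1 + F2 * d2
M = 24 * 0.306 + 607 * 0.063
M = 7.3440 + 38.2410
M = 45.5850


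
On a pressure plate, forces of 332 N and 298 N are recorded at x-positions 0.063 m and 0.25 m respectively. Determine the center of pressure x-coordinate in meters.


COP_x = (F1*x1 + F2*x2) / (F1 + F2)
COP_x = (332*0.063 + 298*0.25) / (332 + 298)
Numerator = 95.4160
Denominator = 630
COP_x = 0.1515


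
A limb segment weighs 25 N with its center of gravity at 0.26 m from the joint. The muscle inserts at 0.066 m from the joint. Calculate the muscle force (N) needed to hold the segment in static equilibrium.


F_muscle = W * d_load / d_muscle
F_muscle = 25 * 0.26 / 0.066
Numerator = 6.5000
F_muscle = 98.4848


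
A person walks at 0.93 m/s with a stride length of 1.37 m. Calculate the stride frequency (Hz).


f = v / stride_length
f = 0.93 / 1.37
f = 0.6788


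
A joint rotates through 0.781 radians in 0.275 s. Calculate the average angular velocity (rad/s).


omega = delta_theta / delta_t
omega = 0.781 / 0.275
omega = 2.8400


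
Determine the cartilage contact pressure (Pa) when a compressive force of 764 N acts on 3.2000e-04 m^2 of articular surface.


P = F / A
P = 764 / 3.2000e-04
P = 2.3875e+06


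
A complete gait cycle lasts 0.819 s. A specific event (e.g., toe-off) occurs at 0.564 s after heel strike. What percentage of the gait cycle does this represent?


pct = (event_time / cycle_time) * 100
pct = (0.564 / 0.819) * 100
ratio = 0.6886
pct = 68.8645


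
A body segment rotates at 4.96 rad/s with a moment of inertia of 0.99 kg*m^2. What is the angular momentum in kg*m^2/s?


L = I * omega
L = 0.99 * 4.96
L = 4.9104


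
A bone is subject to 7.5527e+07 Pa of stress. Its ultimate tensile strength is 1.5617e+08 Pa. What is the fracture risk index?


FRI = applied / ultimate
FRI = 7.5527e+07 / 1.5617e+08
FRI = 0.4836


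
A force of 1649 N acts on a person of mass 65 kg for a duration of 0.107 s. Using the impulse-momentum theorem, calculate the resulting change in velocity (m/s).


J = F * dt = 1649 * 0.107 = 176.4430 N*s
delta_v = J / m
delta_v = 176.4430 / 65
delta_v = 2.7145


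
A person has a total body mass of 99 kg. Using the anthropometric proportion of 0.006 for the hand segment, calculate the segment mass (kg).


m_segment = body_mass * fraction
m_segment = 99 * 0.006
m_segment = 0.5940


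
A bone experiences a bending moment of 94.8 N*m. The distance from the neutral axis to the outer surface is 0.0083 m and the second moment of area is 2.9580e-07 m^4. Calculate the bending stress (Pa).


sigma = M * c / I
sigma = 94.8 * 0.0083 / 2.9580e-07
M * c = 0.7868
sigma = 2.6600e+06


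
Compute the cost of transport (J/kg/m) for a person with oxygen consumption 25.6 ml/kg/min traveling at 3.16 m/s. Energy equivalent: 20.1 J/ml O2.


Power per kg = VO2 * 20.1 / 60
Power per kg = 25.6 * 20.1 / 60 = 8.5760 W/kg
Cost = power_per_kg / speed
Cost = 8.5760 / 3.16
Cost = 2.7139


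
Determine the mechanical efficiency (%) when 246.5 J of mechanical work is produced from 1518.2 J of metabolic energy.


eta = (W_mech / E_meta) * 100
eta = (246.5 / 1518.2) * 100
ratio = 0.1624
eta = 16.2363


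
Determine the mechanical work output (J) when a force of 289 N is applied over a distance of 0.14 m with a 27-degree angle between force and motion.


W = F * d * cos(theta)
theta = 27 deg = 0.4712 rad
cos(theta) = 0.8910
W = 289 * 0.14 * 0.8910
W = 36.0501


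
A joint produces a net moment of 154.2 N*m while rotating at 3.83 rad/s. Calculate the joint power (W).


P = M * omega
P = 154.2 * 3.83
P = 590.5860


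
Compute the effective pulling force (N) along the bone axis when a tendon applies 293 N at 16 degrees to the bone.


F_eff = F_tendon * cos(theta)
theta = 16 deg = 0.2793 rad
cos(theta) = 0.9613
F_eff = 293 * 0.9613
F_eff = 281.6497


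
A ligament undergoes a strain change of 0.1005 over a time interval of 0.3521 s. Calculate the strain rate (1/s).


strain_rate = delta_strain / delta_t
strain_rate = 0.1005 / 0.3521
strain_rate = 0.2854


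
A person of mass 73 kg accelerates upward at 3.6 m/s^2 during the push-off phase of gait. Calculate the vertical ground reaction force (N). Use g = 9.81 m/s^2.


GRF = m * (g + a)
GRF = 73 * (9.81 + 3.6)
GRF = 73 * 13.4100
GRF = 978.9300


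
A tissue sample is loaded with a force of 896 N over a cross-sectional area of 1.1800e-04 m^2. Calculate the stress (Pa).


stress = F / A
stress = 896 / 1.1800e-04
stress = 7.5932e+06


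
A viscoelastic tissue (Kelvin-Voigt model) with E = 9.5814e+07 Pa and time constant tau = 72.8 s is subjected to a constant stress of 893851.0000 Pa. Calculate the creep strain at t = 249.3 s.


epsilon(t) = (sigma/E) * (1 - exp(-t/tau))
sigma/E = 893851.0000 / 9.5814e+07 = 0.0093
exp(-t/tau) = exp(-249.3 / 72.8) = 0.0326
epsilon = 0.0093 * (1 - 0.0326)
epsilon = 0.0090


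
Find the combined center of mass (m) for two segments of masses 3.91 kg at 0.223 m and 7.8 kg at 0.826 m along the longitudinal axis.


COM = (m1*x1 + m2*x2) / (m1 + m2)
COM = (3.91*0.223 + 7.8*0.826) / (3.91 + 7.8)
Numerator = 7.3147
Denominator = 11.7100
COM = 0.6247


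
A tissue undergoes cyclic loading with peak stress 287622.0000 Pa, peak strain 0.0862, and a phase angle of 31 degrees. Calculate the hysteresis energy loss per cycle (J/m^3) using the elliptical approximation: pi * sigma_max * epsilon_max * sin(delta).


E_loss = pi * sigma_max * epsilon_max * sin(delta)
delta = 31 deg = 0.5411 rad
sin(delta) = 0.5150
E_loss = pi * 287622.0000 * 0.0862 * 0.5150
E_loss = 40116.0881


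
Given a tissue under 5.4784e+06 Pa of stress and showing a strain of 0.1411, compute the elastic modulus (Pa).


E = stress / strain
E = 5.4784e+06 / 0.1411
E = 3.8826e+07


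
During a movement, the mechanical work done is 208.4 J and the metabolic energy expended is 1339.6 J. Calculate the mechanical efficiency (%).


eta = (W_mech / E_meta) * 100
eta = (208.4 / 1339.6) * 100
ratio = 0.1556
eta = 15.5569


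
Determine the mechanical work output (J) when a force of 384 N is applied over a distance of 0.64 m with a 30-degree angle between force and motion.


W = F * d * cos(theta)
theta = 30 deg = 0.5236 rad
cos(theta) = 0.8660
W = 384 * 0.64 * 0.8660
W = 212.8344


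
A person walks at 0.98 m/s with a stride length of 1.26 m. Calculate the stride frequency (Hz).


f = v / stride_length
f = 0.98 / 1.26
f = 0.7778


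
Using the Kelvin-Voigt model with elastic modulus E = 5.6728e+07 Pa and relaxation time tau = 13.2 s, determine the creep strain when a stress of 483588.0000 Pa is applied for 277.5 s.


epsilon(t) = (sigma/E) * (1 - exp(-t/tau))
sigma/E = 483588.0000 / 5.6728e+07 = 0.0085
exp(-t/tau) = exp(-277.5 / 13.2) = 7.4122e-10
epsilon = 0.0085 * (1 - 7.4122e-10)
epsilon = 0.0085


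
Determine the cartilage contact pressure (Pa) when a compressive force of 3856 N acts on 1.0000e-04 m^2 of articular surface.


P = F / A
P = 3856 / 1.0000e-04
P = 3.8560e+07


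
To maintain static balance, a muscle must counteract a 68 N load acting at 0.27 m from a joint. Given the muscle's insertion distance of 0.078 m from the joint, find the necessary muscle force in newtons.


F_muscle = W * d_load / d_muscle
F_muscle = 68 * 0.27 / 0.078
Numerator = 18.3600
F_muscle = 235.3846


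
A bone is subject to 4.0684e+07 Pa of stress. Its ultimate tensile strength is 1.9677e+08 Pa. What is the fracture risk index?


FRI = applied / ultimate
FRI = 4.0684e+07 / 1.9677e+08
FRI = 0.2068


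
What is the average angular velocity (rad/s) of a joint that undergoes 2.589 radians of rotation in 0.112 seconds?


omega = delta_theta / delta_t
omega = 2.589 / 0.112
omega = 23.1161


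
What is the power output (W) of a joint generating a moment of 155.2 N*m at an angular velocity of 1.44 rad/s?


P = M * omega
P = 155.2 * 1.44
P = 223.4880


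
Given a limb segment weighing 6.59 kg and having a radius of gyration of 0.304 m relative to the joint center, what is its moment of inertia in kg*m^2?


I = m * k^2
I = 6.59 * 0.304^2
k^2 = 0.0924
I = 0.6090


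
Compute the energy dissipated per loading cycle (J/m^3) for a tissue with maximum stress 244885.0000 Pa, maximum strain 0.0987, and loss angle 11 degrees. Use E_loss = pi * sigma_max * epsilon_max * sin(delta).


E_loss = pi * sigma_max * epsilon_max * sin(delta)
delta = 11 deg = 0.1920 rad
sin(delta) = 0.1908
E_loss = pi * 244885.0000 * 0.0987 * 0.1908
E_loss = 14488.6544


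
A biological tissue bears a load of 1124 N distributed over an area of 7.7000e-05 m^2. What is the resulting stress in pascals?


stress = F / A
stress = 1124 / 7.7000e-05
stress = 1.4597e+07


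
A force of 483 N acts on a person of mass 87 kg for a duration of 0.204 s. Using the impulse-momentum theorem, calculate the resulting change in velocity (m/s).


J = F * dt = 483 * 0.204 = 98.5320 N*s
delta_v = J / m
delta_v = 98.5320 / 87
delta_v = 1.1326


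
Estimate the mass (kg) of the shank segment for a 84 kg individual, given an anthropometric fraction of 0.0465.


m_segment = body_mass * fraction
m_segment = 84 * 0.0465
m_segment = 3.9060


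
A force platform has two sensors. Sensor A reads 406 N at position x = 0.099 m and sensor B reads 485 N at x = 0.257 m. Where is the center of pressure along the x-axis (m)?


COP_x = (F1*x1 + F2*x2) / (F1 + F2)
COP_x = (406*0.099 + 485*0.257) / (406 + 485)
Numerator = 164.8390
Denominator = 891
COP_x = 0.1850


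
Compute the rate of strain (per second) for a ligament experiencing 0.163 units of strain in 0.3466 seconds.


strain_rate = delta_strain / delta_t
strain_rate = 0.163 / 0.3466
strain_rate = 0.4703


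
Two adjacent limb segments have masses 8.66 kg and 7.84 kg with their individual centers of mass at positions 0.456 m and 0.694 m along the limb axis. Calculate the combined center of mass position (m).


COM = (m1*x1 + m2*x2) / (m1 + m2)
COM = (8.66*0.456 + 7.84*0.694) / (8.66 + 7.84)
Numerator = 9.3899
Denominator = 16.5000
COM = 0.5691


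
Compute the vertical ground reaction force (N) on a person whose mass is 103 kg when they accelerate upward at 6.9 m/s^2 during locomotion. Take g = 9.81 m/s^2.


GRF = m * (g + a)
GRF = 103 * (9.81 + 6.9)
GRF = 103 * 16.7100
GRF = 1721.1300


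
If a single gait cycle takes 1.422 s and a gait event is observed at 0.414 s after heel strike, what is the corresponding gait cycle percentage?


pct = (event_time / cycle_time) * 100
pct = (0.414 / 1.422) * 100
ratio = 0.2911
pct = 29.1139


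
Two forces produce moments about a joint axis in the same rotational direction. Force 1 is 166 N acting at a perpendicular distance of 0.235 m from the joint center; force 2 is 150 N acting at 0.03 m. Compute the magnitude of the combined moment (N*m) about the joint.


M = F1 * d1 + F2 * d2
M = 166 * 0.235 + 150 * 0.03
M = 39.0100 + 4.5000
M = 43.5100


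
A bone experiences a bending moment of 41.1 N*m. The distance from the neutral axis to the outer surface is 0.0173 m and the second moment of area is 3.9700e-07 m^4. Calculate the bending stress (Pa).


sigma = M * c / I
sigma = 41.1 * 0.0173 / 3.9700e-07
M * c = 0.7110
sigma = 1.7910e+06


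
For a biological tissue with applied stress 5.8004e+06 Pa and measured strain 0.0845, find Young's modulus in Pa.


E = stress / strain
E = 5.8004e+06 / 0.0845
E = 6.8644e+07


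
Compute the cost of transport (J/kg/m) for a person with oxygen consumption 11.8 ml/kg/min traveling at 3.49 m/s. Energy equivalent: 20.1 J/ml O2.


Power per kg = VO2 * 20.1 / 60
Power per kg = 11.8 * 20.1 / 60 = 3.9530 W/kg
Cost = power_per_kg / speed
Cost = 3.9530 / 3.49
Cost = 1.1327


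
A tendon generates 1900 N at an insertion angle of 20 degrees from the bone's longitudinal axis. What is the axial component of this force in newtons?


F_eff = F_tendon * cos(theta)
theta = 20 deg = 0.3491 rad
cos(theta) = 0.9397
F_eff = 1900 * 0.9397
F_eff = 1785.4160


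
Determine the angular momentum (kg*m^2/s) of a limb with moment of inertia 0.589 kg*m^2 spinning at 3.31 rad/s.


L = I * omega
L = 0.589 * 3.31
L = 1.9496


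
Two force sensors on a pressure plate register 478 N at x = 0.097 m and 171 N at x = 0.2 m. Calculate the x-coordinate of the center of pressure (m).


COP_x = (F1*x1 + F2*x2) / (F1 + F2)
COP_x = (478*0.097 + 171*0.2) / (478 + 171)
Numerator = 80.5660
Denominator = 649
COP_x = 0.1241


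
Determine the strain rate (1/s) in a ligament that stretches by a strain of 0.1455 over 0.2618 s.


strain_rate = delta_strain / delta_t
strain_rate = 0.1455 / 0.2618
strain_rate = 0.5558


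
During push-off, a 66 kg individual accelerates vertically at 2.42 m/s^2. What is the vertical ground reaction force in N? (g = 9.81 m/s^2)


GRF = m * (g + a)
GRF = 66 * (9.81 + 2.42)
GRF = 66 * 12.2300
GRF = 807.1800


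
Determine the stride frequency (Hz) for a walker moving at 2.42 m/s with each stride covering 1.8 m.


f = v / stride_length
f = 2.42 / 1.8
f = 1.3444


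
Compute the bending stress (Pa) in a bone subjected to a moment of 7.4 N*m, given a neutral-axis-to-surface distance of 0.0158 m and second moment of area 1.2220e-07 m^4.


sigma = M * c / I
sigma = 7.4 * 0.0158 / 1.2220e-07
M * c = 0.1169
sigma = 956792.1440


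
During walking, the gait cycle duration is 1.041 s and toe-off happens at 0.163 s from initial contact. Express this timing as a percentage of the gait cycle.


pct = (event_time / cycle_time) * 100
pct = (0.163 / 1.041) * 100
ratio = 0.1566
pct = 15.6580


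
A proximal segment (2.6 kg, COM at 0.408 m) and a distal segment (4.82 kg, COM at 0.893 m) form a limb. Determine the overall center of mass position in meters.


COM = (m1*x1 + m2*x2) / (m1 + m2)
COM = (2.6*0.408 + 4.82*0.893) / (2.6 + 4.82)
Numerator = 5.3651
Denominator = 7.4200
COM = 0.7231


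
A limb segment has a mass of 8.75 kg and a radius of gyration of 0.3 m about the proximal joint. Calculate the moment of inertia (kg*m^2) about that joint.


I = m * k^2
I = 8.75 * 0.3^2
k^2 = 0.0900
I = 0.7875


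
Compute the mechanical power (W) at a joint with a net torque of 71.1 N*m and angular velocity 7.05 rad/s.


P = M * omega
P = 71.1 * 7.05
P = 501.2550


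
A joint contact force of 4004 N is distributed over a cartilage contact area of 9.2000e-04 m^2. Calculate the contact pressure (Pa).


P = F / A
P = 4004 / 9.2000e-04
P = 4.3522e+06


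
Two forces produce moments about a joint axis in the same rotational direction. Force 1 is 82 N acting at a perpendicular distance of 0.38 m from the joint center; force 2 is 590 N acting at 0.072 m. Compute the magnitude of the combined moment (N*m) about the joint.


M = F1 * d1 + F2 * d2
M = 82 * 0.38 + 590 * 0.072
M = 31.1600 + 42.4800
M = 73.6400


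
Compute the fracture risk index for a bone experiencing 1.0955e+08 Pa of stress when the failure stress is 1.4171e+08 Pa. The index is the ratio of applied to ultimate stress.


FRI = applied / ultimate
FRI = 1.0955e+08 / 1.4171e+08
FRI = 0.7731


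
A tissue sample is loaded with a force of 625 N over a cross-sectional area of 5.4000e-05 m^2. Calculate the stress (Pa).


stress = F / A
stress = 625 / 5.4000e-05
stress = 1.1574e+07


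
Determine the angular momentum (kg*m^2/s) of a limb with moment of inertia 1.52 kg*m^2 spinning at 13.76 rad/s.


L = I * omega
L = 1.52 * 13.76
L = 20.9152


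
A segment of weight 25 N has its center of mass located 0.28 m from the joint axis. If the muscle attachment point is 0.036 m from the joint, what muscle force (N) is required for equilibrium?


F_muscle = W * d_load / d_muscle
F_muscle = 25 * 0.28 / 0.036
Numerator = 7.0000
F_muscle = 194.4444


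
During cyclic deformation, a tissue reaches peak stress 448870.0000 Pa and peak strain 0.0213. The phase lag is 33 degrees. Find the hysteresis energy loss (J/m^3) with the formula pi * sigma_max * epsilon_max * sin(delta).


E_loss = pi * sigma_max * epsilon_max * sin(delta)
delta = 33 deg = 0.5760 rad
sin(delta) = 0.5446
E_loss = pi * 448870.0000 * 0.0213 * 0.5446
E_loss = 16359.0779


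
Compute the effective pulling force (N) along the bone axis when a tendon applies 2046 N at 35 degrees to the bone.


F_eff = F_tendon * cos(theta)
theta = 35 deg = 0.6109 rad
cos(theta) = 0.8192
F_eff = 2046 * 0.8192
F_eff = 1675.9851


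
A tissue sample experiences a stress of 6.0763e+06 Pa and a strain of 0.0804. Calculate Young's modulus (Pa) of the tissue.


E = stress / strain
E = 6.0763e+06 / 0.0804
E = 7.5576e+07


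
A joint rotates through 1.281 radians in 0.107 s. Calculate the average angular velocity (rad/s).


omega = delta_theta / delta_t
omega = 1.281 / 0.107
omega = 11.9720


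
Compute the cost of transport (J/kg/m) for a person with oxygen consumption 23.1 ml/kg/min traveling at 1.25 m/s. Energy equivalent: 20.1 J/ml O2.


Power per kg = VO2 * 20.1 / 60
Power per kg = 23.1 * 20.1 / 60 = 7.7385 W/kg
Cost = power_per_kg / speed
Cost = 7.7385 / 1.25
Cost = 6.1908


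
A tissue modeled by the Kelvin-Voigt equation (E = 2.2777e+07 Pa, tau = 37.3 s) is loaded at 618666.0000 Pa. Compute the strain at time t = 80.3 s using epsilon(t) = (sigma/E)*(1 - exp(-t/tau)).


epsilon(t) = (sigma/E) * (1 - exp(-t/tau))
sigma/E = 618666.0000 / 2.2777e+07 = 0.0272
exp(-t/tau) = exp(-80.3 / 37.3) = 0.1162
epsilon = 0.0272 * (1 - 0.1162)
epsilon = 0.0240


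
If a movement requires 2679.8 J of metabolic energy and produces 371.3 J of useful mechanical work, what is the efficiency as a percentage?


eta = (W_mech / E_meta) * 100
eta = (371.3 / 2679.8) * 100
ratio = 0.1386
eta = 13.8555


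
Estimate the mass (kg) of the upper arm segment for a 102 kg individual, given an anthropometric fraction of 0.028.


m_segment = body_mass * fraction
m_segment = 102 * 0.028
m_segment = 2.8560


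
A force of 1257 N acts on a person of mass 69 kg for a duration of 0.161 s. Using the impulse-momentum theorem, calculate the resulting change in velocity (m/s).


J = F * dt = 1257 * 0.161 = 202.3770 N*s
delta_v = J / m
delta_v = 202.3770 / 69
delta_v = 2.9330


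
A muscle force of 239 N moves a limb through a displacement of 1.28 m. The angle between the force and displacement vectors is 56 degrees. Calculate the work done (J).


W = F * d * cos(theta)
theta = 56 deg = 0.9774 rad
cos(theta) = 0.5592
W = 239 * 1.28 * 0.5592
W = 171.0683


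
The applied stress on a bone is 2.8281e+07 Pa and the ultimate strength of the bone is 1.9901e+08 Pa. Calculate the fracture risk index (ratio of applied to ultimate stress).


FRI = applied / ultimate
FRI = 2.8281e+07 / 1.9901e+08
FRI = 0.1421


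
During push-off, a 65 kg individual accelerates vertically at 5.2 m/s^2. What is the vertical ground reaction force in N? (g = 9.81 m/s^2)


GRF = m * (g + a)
GRF = 65 * (9.81 + 5.2)
GRF = 65 * 15.0100
GRF = 975.6500


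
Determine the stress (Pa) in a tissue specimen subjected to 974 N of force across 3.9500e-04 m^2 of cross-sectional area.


stress = F / A
stress = 974 / 3.9500e-04
stress = 2.4658e+06


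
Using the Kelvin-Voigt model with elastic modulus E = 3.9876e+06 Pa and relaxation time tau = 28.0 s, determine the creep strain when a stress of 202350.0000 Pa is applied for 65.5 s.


epsilon(t) = (sigma/E) * (1 - exp(-t/tau))
sigma/E = 202350.0000 / 3.9876e+06 = 0.0507
exp(-t/tau) = exp(-65.5 / 28.0) = 0.0964
epsilon = 0.0507 * (1 - 0.0964)
epsilon = 0.0459


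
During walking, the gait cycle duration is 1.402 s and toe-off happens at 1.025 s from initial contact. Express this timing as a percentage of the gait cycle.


pct = (event_time / cycle_time) * 100
pct = (1.025 / 1.402) * 100
ratio = 0.7311
pct = 73.1098


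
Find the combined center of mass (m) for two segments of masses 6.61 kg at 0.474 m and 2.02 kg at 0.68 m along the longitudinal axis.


COM = (m1*x1 + m2*x2) / (m1 + m2)
COM = (6.61*0.474 + 2.02*0.68) / (6.61 + 2.02)
Numerator = 4.5067
Denominator = 8.6300
COM = 0.5222


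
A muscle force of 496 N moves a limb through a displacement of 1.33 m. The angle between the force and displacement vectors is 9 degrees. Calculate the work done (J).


W = F * d * cos(theta)
theta = 9 deg = 0.1571 rad
cos(theta) = 0.9877
W = 496 * 1.33 * 0.9877
W = 651.5582


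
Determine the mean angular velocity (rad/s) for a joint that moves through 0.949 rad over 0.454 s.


omega = delta_theta / delta_t
omega = 0.949 / 0.454
omega = 2.0903


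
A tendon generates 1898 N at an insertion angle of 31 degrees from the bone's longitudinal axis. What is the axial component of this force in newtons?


F_eff = F_tendon * cos(theta)
theta = 31 deg = 0.5411 rad
cos(theta) = 0.8572
F_eff = 1898 * 0.8572
F_eff = 1626.9035


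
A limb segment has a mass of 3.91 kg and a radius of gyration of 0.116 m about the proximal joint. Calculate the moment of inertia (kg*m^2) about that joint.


I = m * k^2
I = 3.91 * 0.116^2
k^2 = 0.0135
I = 0.0526


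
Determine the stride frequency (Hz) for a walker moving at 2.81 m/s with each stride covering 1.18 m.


f = v / stride_length
f = 2.81 / 1.18
f = 2.3814


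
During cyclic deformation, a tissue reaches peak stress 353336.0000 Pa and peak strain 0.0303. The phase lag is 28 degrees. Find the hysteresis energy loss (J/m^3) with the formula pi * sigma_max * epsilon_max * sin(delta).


E_loss = pi * sigma_max * epsilon_max * sin(delta)
delta = 28 deg = 0.4887 rad
sin(delta) = 0.4695
E_loss = pi * 353336.0000 * 0.0303 * 0.4695
E_loss = 15790.2745


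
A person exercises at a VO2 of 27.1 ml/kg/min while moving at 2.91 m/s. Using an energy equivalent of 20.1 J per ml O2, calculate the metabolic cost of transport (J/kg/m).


Power per kg = VO2 * 20.1 / 60
Power per kg = 27.1 * 20.1 / 60 = 9.0785 W/kg
Cost = power_per_kg / speed
Cost = 9.0785 / 2.91
Cost = 3.1198


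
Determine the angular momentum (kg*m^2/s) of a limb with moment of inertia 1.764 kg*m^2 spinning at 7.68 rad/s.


L = I * omega
L = 1.764 * 7.68
L = 13.5475


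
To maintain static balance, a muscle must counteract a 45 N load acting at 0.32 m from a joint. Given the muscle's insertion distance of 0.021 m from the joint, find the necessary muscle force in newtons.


F_muscle = W * d_load / d_muscle
F_muscle = 45 * 0.32 / 0.021
Numerator = 14.4000
F_muscle = 685.7143


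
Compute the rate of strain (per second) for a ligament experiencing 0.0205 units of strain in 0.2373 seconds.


strain_rate = delta_strain / delta_t
strain_rate = 0.0205 / 0.2373
strain_rate = 0.0864


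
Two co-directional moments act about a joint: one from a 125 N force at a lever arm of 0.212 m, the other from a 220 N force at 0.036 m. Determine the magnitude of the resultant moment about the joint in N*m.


M = F1 * d1 + F2 * d2
M = 125 * 0.212 + 220 * 0.036
M = 26.5000 + 7.9200
M = 34.4200


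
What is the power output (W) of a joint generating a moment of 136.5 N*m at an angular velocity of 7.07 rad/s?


P = M * omega
P = 136.5 * 7.07
P = 965.0550


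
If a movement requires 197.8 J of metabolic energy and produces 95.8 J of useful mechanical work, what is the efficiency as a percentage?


eta = (W_mech / E_meta) * 100
eta = (95.8 / 197.8) * 100
ratio = 0.4843
eta = 48.4328


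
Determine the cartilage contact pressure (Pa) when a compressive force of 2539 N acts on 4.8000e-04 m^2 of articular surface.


P = F / A
P = 2539 / 4.8000e-04
P = 5.2896e+06


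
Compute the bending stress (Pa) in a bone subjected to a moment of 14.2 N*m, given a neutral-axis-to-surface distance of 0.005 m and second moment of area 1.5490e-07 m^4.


sigma = M * c / I
sigma = 14.2 * 0.005 / 1.5490e-07
M * c = 0.0710
sigma = 458360.2324


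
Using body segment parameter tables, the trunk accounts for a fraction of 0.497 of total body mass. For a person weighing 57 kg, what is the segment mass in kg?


m_segment = body_mass * fraction
m_segment = 57 * 0.497
m_segment = 28.3290


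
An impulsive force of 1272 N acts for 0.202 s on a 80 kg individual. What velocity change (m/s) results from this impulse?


J = F * dt = 1272 * 0.202 = 256.9440 N*s
delta_v = J / m
delta_v = 256.9440 / 80
delta_v = 3.2118


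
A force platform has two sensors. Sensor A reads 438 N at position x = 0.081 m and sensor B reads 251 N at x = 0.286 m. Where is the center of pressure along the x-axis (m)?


COP_x = (F1*x1 + F2*x2) / (F1 + F2)
COP_x = (438*0.081 + 251*0.286) / (438 + 251)
Numerator = 107.2640
Denominator = 689
COP_x = 0.1557


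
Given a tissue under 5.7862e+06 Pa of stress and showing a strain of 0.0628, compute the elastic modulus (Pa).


E = stress / strain
E = 5.7862e+06 / 0.0628
E = 9.2137e+07


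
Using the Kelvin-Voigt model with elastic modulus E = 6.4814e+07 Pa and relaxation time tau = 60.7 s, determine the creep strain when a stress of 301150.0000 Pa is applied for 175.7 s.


epsilon(t) = (sigma/E) * (1 - exp(-t/tau))
sigma/E = 301150.0000 / 6.4814e+07 = 0.0046
exp(-t/tau) = exp(-175.7 / 60.7) = 0.0553
epsilon = 0.0046 * (1 - 0.0553)
epsilon = 0.0044


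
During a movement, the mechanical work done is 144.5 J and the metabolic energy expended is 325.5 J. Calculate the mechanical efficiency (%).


eta = (W_mech / E_meta) * 100
eta = (144.5 / 325.5) * 100
ratio = 0.4439
eta = 44.3932


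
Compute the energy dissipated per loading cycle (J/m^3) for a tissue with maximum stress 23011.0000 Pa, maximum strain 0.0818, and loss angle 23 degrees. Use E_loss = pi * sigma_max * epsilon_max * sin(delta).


E_loss = pi * sigma_max * epsilon_max * sin(delta)
delta = 23 deg = 0.4014 rad
sin(delta) = 0.3907
E_loss = pi * 23011.0000 * 0.0818 * 0.3907
E_loss = 2310.5570


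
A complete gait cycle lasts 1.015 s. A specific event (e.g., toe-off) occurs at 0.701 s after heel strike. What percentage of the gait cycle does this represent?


pct = (event_time / cycle_time) * 100
pct = (0.701 / 1.015) * 100
ratio = 0.6906
pct = 69.0640


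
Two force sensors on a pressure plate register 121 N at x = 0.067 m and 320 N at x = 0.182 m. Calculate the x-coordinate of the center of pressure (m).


COP_x = (F1*x1 + F2*x2) / (F1 + F2)
COP_x = (121*0.067 + 320*0.182) / (121 + 320)
Numerator = 66.3470
Denominator = 441
COP_x = 0.1504


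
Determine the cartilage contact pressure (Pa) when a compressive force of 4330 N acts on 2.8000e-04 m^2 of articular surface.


P = F / A
P = 4330 / 2.8000e-04
P = 1.5464e+07


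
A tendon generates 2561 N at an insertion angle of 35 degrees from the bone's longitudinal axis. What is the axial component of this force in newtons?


F_eff = F_tendon * cos(theta)
theta = 35 deg = 0.6109 rad
cos(theta) = 0.8192
F_eff = 2561 * 0.8192
F_eff = 2097.8484


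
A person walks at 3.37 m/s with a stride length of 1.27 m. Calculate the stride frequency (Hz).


f = v / stride_length
f = 3.37 / 1.27
f = 2.6535


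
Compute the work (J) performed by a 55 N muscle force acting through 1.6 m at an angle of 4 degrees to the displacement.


W = F * d * cos(theta)
theta = 4 deg = 0.0698 rad
cos(theta) = 0.9976
W = 55 * 1.6 * 0.9976
W = 87.7856


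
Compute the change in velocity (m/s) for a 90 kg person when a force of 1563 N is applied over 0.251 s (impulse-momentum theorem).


J = F * dt = 1563 * 0.251 = 392.3130 N*s
delta_v = J / m
delta_v = 392.3130 / 90
delta_v = 4.3590


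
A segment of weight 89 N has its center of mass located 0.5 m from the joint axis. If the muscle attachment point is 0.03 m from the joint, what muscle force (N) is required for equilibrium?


F_muscle = W * d_load / d_muscle
F_muscle = 89 * 0.5 / 0.03
Numerator = 44.5000
F_muscle = 1483.3333


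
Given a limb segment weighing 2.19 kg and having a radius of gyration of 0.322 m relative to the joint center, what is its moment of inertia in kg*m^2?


I = m * k^2
I = 2.19 * 0.322^2
k^2 = 0.1037
I = 0.2271


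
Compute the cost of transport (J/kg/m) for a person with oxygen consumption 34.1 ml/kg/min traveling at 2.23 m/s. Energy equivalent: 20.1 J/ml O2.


Power per kg = VO2 * 20.1 / 60
Power per kg = 34.1 * 20.1 / 60 = 11.4235 W/kg
Cost = power_per_kg / speed
Cost = 11.4235 / 2.23
Cost = 5.1226


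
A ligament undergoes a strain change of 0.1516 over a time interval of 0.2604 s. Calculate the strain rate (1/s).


strain_rate = delta_strain / delta_t
strain_rate = 0.1516 / 0.2604
strain_rate = 0.5822


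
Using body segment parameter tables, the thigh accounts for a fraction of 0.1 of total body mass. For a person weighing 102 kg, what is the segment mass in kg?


m_segment = body_mass * fraction
m_segment = 102 * 0.1
m_segment = 10.2000
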